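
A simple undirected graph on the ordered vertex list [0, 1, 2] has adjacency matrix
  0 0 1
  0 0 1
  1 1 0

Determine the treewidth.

1

A width-1 tree decomposition is:
Bags: B1 = {1, 2}  B2 = {0, 2}
Tree: B1–B2
The largest bag has 2 vertices, giving width 1; this decomposition certifies tw(G) ≤ 1. Since G has at least one edge (e.g. 2–1), it is not an edgeless graph, so tw(G) ≥ 1. Therefore the treewidth is 1.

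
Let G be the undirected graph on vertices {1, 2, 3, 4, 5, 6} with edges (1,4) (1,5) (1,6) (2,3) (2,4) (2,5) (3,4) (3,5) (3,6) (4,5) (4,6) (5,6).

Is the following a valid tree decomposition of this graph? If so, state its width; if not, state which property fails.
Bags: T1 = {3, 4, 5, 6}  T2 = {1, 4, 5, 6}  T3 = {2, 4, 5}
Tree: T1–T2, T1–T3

No — edge (3,2) lies in no bag.

A tree decomposition must satisfy three properties: every vertex lies in some bag; for every edge, both endpoints lie together in some bag; and for every vertex, the bags containing it form a connected subtree. Here edge (3,2) lies in no bag, so the decomposition is invalid.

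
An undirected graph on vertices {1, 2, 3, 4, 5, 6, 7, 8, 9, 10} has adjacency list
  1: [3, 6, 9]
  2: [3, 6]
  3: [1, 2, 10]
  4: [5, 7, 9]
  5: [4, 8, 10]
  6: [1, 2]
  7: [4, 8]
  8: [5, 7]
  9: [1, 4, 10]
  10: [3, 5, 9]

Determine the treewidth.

A width-2 tree decomposition is:
Bags: B1 = {5, 7, 8}  B2 = {4, 5, 7}  B3 = {4, 5, 10}  B4 = {4, 9, 10}  B5 = {3, 9, 10}  B6 = {1, 3, 9}  B7 = {1, 2, 3}  B8 = {1, 2, 6}
Tree: B1–B2, B2–B3, B3–B4, B4–B5, B5–B6, B6–B7, B7–B8
The largest bag has 3 vertices, giving width 2; this decomposition certifies tw(G) ≤ 2. Since 8–7–4–5–8 is a cycle in G, G is not acyclic. Forests are exactly the graphs of treewidth ≤ 1, so tw(G) ≥ 2. Hence tw(G) = 2 exactly.

2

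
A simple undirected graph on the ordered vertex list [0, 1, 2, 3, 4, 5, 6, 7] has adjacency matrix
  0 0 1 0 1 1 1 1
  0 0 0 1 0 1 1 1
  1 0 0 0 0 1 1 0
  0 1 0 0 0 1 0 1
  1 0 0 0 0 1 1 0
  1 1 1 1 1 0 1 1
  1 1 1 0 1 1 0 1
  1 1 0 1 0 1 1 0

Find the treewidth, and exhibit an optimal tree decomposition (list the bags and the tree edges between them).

Treewidth 3.
One optimal decomposition is:
Bags: B1 = {0, 5, 6, 7}  B2 = {1, 5, 6, 7}  B3 = {0, 2, 5, 6}  B4 = {1, 3, 5, 7}  B5 = {0, 4, 5, 6}
Tree: B1–B2, B1–B3, B2–B4, B1–B5

The largest bag has 4 vertices, giving width 3; this decomposition certifies tw(G) ≤ 3. Conversely, {1, 3, 5, 7} is a clique of size 4, and the vertices of any clique must share a bag in every tree decomposition; so some bag has ≥ 4 vertices and tw(G) ≥ 3. Combining the bounds, tw(G) = 3.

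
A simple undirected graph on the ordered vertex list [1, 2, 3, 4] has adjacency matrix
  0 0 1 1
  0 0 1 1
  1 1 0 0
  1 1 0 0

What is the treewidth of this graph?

A width-2 tree decomposition is:
Bags: B1 = {1, 2, 4}  B2 = {1, 2, 3}
Tree: B1–B2
Every bag has size at most 3, so the width is 3 − 1 = 2 and tw(G) ≤ 2. Since 2–4–1–3–2 is a cycle in G, G is not acyclic. Forests are exactly the graphs of treewidth ≤ 1, so tw(G) ≥ 2. Hence tw(G) = 2 exactly.

2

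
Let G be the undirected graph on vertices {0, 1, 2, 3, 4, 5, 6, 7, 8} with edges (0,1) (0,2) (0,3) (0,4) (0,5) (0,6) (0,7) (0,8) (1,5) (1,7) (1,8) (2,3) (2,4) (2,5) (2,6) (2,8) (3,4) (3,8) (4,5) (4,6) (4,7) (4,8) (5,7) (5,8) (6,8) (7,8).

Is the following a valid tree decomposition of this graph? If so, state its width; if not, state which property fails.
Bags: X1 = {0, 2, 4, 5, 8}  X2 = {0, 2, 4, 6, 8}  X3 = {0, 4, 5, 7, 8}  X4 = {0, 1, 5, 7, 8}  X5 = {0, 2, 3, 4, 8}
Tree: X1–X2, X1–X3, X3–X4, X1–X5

Checking the three conditions: (i) the bags cover all of {0, 1, 2, 3, 4, 5, 6, 7, 8}; (ii) for each edge, some bag contains both endpoints; (iii) the bags containing any fixed vertex form a subtree. All hold, so the decomposition is valid with width 5 − 1 = 4.

Yes; width 4.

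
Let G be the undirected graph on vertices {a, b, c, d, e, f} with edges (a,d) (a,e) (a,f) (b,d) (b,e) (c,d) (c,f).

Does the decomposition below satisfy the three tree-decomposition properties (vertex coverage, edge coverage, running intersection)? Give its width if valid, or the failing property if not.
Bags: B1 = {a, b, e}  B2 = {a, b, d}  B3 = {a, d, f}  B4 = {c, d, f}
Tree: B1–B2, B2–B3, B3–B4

Every vertex of G appears in some bag (union = {a, b, c, d, e, f}); every edge is covered by a bag; and for each vertex v the set of bags containing v is connected in the bag tree. The decomposition is therefore valid. The largest bag has 3 vertices, so the width is 2.

Yes; width 2.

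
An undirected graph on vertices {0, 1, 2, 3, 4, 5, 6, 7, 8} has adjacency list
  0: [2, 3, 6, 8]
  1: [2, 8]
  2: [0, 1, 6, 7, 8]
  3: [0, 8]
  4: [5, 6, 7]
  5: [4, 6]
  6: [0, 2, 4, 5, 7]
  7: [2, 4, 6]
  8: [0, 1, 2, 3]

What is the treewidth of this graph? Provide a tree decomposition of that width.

Every bag has size at most 3, so the width is 3 − 1 = 2 and tw(G) ≤ 2. For the lower bound, the 3 vertices {0, 2, 8} are pairwise adjacent, and any tree decomposition puts a clique entirely inside one bag — forcing width ≥ 2. Therefore the treewidth is 2.

Treewidth 2.
One optimal decomposition is:
Bags: B1 = {0, 2, 6}  B2 = {2, 6, 7}  B3 = {4, 6, 7}  B4 = {0, 2, 8}  B5 = {4, 5, 6}  B6 = {0, 3, 8}  B7 = {1, 2, 8}
Tree: B1–B2, B2–B3, B1–B4, B3–B5, B4–B6, B4–B7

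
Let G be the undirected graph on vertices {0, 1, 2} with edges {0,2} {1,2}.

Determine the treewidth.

1

A width-1 tree decomposition is:
Bags: B1 = {1, 2}  B2 = {0, 2}
Tree: B1–B2
The largest bag has 2 vertices, giving width 1; this decomposition certifies tw(G) ≤ 1. Any graph with an edge has treewidth ≥ 1, and G has the edge 2–1. Therefore the treewidth is 1.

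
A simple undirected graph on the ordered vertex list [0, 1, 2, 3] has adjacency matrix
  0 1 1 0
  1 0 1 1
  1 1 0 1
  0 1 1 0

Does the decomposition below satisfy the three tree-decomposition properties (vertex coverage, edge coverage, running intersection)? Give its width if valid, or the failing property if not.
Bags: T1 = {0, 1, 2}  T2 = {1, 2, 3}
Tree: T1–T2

Yes; width 2.

Vertex coverage: the bags together contain {0, 1, 2, 3}, the full vertex set. Edge coverage: each edge of G has both endpoints in at least one bag. Running intersection: for every vertex, the bags containing it form a connected subtree. All three properties hold, so this is a valid tree decomposition of width max|bag| − 1 = 2, and hence tw(G) ≤ 2.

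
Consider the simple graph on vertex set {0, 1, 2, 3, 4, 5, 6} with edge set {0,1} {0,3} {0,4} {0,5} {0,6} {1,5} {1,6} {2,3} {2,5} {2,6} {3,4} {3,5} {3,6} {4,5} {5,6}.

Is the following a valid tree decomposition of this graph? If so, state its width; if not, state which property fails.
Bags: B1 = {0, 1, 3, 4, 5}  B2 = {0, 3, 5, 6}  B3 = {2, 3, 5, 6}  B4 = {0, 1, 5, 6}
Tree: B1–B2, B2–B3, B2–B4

A tree decomposition must satisfy three properties: every vertex lies in some bag; for every edge, both endpoints lie together in some bag; and for every vertex, the bags containing it form a connected subtree. Here bags containing vertex 1 are not connected in the tree, so the decomposition is invalid.

No — bags containing vertex 1 are not connected in the tree.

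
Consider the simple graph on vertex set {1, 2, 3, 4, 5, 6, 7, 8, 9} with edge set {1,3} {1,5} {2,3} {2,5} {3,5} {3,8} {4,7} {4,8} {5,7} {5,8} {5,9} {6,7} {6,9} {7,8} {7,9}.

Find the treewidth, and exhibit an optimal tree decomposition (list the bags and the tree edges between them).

Each bag holds 3 vertices, so the decomposition has width 2, which upper-bounds the treewidth. For the lower bound, the 3 vertices {4, 7, 8} are pairwise adjacent, and any tree decomposition puts a clique entirely inside one bag — forcing width ≥ 2. Therefore the treewidth is 2.

Treewidth 2.
Bags: B1 = {3, 5, 8}  B2 = {1, 3, 5}  B3 = {2, 3, 5}  B4 = {5, 7, 8}  B5 = {5, 7, 9}  B6 = {4, 7, 8}  B7 = {6, 7, 9}
Tree: B1–B2, B1–B3, B1–B4, B4–B5, B4–B6, B5–B7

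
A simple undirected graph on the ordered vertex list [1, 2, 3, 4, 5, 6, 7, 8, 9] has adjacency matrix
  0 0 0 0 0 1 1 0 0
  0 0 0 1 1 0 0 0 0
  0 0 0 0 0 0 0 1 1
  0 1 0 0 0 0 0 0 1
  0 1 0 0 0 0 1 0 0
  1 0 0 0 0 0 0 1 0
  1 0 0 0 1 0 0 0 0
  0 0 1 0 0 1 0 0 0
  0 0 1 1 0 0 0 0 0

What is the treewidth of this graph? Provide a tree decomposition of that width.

Every bag has size at most 3, so the width is 3 − 1 = 2 and tw(G) ≤ 2. For the lower bound, G contains the cycle 5–2–4–9–3–8–6–1–7–5, so G is not a forest; only forests have treewidth ≤ 1, hence tw(G) ≥ 2. Hence tw(G) = 2 exactly.

Treewidth 2.
One optimal decomposition is:
Bags: B1 = {2, 4, 5}  B2 = {4, 5, 9}  B3 = {3, 5, 9}  B4 = {3, 5, 8}  B5 = {5, 6, 8}  B6 = {1, 5, 6}  B7 = {1, 5, 7}
Tree: B1–B2, B2–B3, B3–B4, B4–B5, B5–B6, B6–B7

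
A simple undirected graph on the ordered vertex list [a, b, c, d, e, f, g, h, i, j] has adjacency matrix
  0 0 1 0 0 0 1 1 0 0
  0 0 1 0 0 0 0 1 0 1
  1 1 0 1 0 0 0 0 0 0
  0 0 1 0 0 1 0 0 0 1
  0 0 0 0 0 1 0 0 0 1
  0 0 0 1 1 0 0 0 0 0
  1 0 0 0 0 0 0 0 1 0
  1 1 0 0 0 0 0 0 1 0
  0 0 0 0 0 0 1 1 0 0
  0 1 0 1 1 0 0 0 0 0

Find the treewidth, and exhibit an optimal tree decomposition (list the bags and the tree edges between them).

Treewidth 2.
One such decomposition:
Bags: B1 = {g, h, i}  B2 = {a, g, h}  B3 = {a, b, h}  B4 = {a, b, c}  B5 = {b, c, j}  B6 = {c, d, j}  B7 = {d, e, j}  B8 = {d, e, f}
Tree: B1–B2, B2–B3, B3–B4, B4–B5, B5–B6, B6–B7, B7–B8

The largest bag has 3 vertices, giving width 2; this decomposition certifies tw(G) ≤ 2. For the lower bound, G contains the cycle i–g–a–h–i, so G is not a forest; only forests have treewidth ≤ 1, hence tw(G) ≥ 2. The upper and lower bounds meet at 2, so that is the treewidth.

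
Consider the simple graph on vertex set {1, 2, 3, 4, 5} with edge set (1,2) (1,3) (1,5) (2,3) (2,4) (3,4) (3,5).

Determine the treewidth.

A width-2 tree decomposition is:
Bags: B1 = {1, 3, 5}  B2 = {1, 2, 3}  B3 = {2, 3, 4}
Tree: B1–B2, B2–B3
Every bag has size at most 3, so the width is 3 − 1 = 2 and tw(G) ≤ 2. Conversely, {1, 2, 3} is a clique of size 3, and the vertices of any clique must share a bag in every tree decomposition; so some bag has ≥ 3 vertices and tw(G) ≥ 2. Combining the bounds, tw(G) = 2.

2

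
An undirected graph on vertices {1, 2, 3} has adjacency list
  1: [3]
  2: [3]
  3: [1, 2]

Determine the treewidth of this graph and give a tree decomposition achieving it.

Each bag holds 2 vertices, so the decomposition has width 1, which upper-bounds the treewidth. Any graph with an edge has treewidth ≥ 1, and G has the edge 2–3. Therefore the treewidth is 1.

Treewidth 1.
Bags: B1 = {2, 3}  B2 = {1, 3}
Tree: B1–B2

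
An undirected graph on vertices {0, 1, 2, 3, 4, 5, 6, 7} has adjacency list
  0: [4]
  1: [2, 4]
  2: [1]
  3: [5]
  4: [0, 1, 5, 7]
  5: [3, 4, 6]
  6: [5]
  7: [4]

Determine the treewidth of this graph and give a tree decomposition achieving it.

Treewidth 1.
One optimal decomposition is:
Bags: B1 = {4, 5}  B2 = {3, 5}  B3 = {1, 4}  B4 = {1, 2}  B5 = {5, 6}  B6 = {0, 4}  B7 = {4, 7}
Tree: B1–B2, B1–B3, B3–B4, B1–B5, B1–B6, B6–B7

The largest bag has 2 vertices, giving width 1; this decomposition certifies tw(G) ≤ 1. G has an edge, so its treewidth is at least 1. The upper and lower bounds meet at 1, so that is the treewidth.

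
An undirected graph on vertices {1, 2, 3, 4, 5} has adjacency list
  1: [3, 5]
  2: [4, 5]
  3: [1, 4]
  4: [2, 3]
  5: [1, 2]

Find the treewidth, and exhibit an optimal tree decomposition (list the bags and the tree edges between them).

Every bag has size at most 3, so the width is 3 − 1 = 2 and tw(G) ≤ 2. The edges 4–2–5–1–3–4 form a cycle, so G is not a tree and its treewidth is at least 2. Combining the bounds, tw(G) = 2.

Treewidth 2.
Bags: B1 = {2, 4, 5}  B2 = {1, 4, 5}  B3 = {1, 3, 4}
Tree: B1–B2, B2–B3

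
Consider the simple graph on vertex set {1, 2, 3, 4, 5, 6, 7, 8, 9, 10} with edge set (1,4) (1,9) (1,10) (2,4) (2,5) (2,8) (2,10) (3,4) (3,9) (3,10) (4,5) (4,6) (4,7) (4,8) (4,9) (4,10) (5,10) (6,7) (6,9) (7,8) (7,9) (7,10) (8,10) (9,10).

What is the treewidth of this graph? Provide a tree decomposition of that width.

The largest bag has 4 vertices, giving width 3; this decomposition certifies tw(G) ≤ 3. For the lower bound, the 4 vertices {2, 4, 8, 10} are pairwise adjacent, and any tree decomposition puts a clique entirely inside one bag — forcing width ≥ 3. Hence tw(G) = 3 exactly.

Treewidth 3.
Bags: B1 = {2, 4, 8, 10}  B2 = {4, 7, 8, 10}  B3 = {2, 4, 5, 10}  B4 = {4, 7, 9, 10}  B5 = {3, 4, 9, 10}  B6 = {4, 6, 7, 9}  B7 = {1, 4, 9, 10}
Tree: B1–B2, B1–B3, B2–B4, B4–B5, B4–B6, B4–B7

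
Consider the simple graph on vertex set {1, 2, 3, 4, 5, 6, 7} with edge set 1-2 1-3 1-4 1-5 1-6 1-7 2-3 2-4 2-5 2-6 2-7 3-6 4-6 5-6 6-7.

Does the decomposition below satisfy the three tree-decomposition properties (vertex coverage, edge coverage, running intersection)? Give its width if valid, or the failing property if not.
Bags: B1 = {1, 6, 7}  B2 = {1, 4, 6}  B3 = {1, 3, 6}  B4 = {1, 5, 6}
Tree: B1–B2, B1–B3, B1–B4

No — vertex 2 appears in no bag.

A tree decomposition must satisfy three properties: every vertex lies in some bag; for every edge, both endpoints lie together in some bag; and for every vertex, the bags containing it form a connected subtree. Here vertex 2 appears in no bag, so the decomposition is invalid.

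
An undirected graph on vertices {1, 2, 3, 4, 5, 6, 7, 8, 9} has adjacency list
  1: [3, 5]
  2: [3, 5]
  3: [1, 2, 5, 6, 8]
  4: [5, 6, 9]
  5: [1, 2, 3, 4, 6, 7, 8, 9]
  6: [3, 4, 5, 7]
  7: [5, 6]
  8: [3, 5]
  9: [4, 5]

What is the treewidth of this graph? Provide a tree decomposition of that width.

Treewidth 2.
One optimal decomposition is:
Bags: B1 = {3, 5, 6}  B2 = {5, 6, 7}  B3 = {4, 5, 6}  B4 = {1, 3, 5}  B5 = {2, 3, 5}  B6 = {3, 5, 8}  B7 = {4, 5, 9}
Tree: B1–B2, B2–B3, B1–B4, B4–B5, B4–B6, B3–B7

Every bag has size at most 3, so the width is 3 − 1 = 2 and tw(G) ≤ 2. Conversely, {4, 5, 9} is a clique of size 3, and the vertices of any clique must share a bag in every tree decomposition; so some bag has ≥ 3 vertices and tw(G) ≥ 2. Therefore the treewidth is 2.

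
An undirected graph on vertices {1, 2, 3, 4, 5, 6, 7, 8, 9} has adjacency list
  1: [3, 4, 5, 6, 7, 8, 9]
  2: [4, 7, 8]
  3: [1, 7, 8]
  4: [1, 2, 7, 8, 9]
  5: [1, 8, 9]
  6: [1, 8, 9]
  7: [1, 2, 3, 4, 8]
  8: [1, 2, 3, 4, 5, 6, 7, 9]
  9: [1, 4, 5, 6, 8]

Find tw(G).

A width-3 tree decomposition is:
Bags: B1 = {1, 4, 7, 8}  B2 = {1, 4, 8, 9}  B3 = {1, 6, 8, 9}  B4 = {2, 4, 7, 8}  B5 = {1, 3, 7, 8}  B6 = {1, 5, 8, 9}
Tree: B1–B2, B2–B3, B1–B4, B1–B5, B3–B6
The largest bag has 4 vertices, giving width 3; this decomposition certifies tw(G) ≤ 3. Conversely, {1, 4, 8, 9} is a clique of size 4, and the vertices of any clique must share a bag in every tree decomposition; so some bag has ≥ 4 vertices and tw(G) ≥ 3. Therefore the treewidth is 3.

3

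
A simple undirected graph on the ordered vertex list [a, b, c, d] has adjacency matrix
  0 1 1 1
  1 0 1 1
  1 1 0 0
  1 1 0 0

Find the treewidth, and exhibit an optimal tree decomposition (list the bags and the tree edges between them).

Treewidth 2.
One such decomposition:
Bags: B1 = {a, b, d}  B2 = {a, b, c}
Tree: B1–B2

Each bag holds 3 vertices, so the decomposition has width 2, which upper-bounds the treewidth. On the other hand G contains the 3-clique {a, b, d}. A clique must lie in a single bag of any decomposition, so no decomposition can have width below 2. Therefore the treewidth is 2.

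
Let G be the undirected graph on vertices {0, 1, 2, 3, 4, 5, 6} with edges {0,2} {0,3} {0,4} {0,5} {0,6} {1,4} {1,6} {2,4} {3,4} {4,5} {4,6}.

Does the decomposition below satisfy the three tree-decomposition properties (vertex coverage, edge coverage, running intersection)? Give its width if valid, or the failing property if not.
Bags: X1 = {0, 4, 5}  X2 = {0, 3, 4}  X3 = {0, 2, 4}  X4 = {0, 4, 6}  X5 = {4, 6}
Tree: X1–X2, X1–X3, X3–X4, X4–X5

A tree decomposition must satisfy three properties: every vertex lies in some bag; for every edge, both endpoints lie together in some bag; and for every vertex, the bags containing it form a connected subtree. Here vertex 1 appears in no bag, so the decomposition is invalid.

No — vertex 1 appears in no bag.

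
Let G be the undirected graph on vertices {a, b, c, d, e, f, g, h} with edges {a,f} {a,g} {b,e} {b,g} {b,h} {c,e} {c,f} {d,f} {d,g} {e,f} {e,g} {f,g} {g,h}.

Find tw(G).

2

A width-2 tree decomposition is:
Bags: B1 = {e, f, g}  B2 = {d, f, g}  B3 = {c, e, f}  B4 = {b, e, g}  B5 = {a, f, g}  B6 = {b, g, h}
Tree: B1–B2, B1–B3, B1–B4, B1–B5, B4–B6
Each bag holds 3 vertices, so the decomposition has width 2, which upper-bounds the treewidth. On the other hand G contains the 3-clique {b, g, h}. A clique must lie in a single bag of any decomposition, so no decomposition can have width below 2. Hence tw(G) = 2 exactly.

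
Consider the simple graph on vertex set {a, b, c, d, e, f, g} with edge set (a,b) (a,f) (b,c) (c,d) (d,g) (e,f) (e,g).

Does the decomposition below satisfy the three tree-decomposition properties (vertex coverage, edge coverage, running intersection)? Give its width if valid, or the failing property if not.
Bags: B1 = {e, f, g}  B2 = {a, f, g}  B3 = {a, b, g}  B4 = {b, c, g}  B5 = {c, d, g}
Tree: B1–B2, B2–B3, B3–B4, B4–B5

Every vertex of G appears in some bag (union = {a, b, c, d, e, f, g}); every edge is covered by a bag; and for each vertex v the set of bags containing v is connected in the bag tree. The decomposition is therefore valid. The largest bag has 3 vertices, so the width is 2.

Yes; width 2.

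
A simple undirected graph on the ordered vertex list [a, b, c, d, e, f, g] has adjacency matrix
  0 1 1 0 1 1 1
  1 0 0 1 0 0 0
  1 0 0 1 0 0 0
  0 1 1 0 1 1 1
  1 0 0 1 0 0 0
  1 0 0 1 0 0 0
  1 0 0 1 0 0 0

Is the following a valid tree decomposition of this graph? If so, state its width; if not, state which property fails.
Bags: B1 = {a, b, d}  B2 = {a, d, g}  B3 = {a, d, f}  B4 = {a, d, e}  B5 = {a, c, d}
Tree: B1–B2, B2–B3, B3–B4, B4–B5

Yes; width 2.

Checking the three conditions: (i) the bags cover all of {a, b, c, d, e, f, g}; (ii) for each edge, some bag contains both endpoints; (iii) the bags containing any fixed vertex form a subtree. All hold, so the decomposition is valid with width 3 − 1 = 2.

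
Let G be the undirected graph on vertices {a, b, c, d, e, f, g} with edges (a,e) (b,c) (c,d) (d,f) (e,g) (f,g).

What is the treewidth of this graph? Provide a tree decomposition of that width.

Treewidth 1.
One such decomposition:
Bags: B1 = {a, e}  B2 = {e, g}  B3 = {f, g}  B4 = {d, f}  B5 = {c, d}  B6 = {b, c}
Tree: B1–B2, B2–B3, B3–B4, B4–B5, B5–B6

Each bag holds 2 vertices, so the decomposition has width 1, which upper-bounds the treewidth. G has an edge, so its treewidth is at least 1. The upper and lower bounds meet at 1, so that is the treewidth.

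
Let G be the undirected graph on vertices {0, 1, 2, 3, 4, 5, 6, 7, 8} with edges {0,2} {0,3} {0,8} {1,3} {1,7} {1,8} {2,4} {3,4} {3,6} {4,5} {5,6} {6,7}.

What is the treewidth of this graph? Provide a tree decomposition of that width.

Treewidth 3.
One such decomposition:
Bags: B1 = {2, 4, 5, 6}  B2 = {2, 3, 4, 6}  B3 = {0, 2, 3, 6}  B4 = {0, 3, 6, 7}  B5 = {0, 1, 3, 7}  B6 = {0, 1, 7, 8}
Tree: B1–B2, B2–B3, B3–B4, B4–B5, B5–B6

Every bag has size at most 4, so the width is 4 − 1 = 3 and tw(G) ≤ 3. For the lower bound: the 4 vertex sets {2,4,5}, {6}, {3}, {0,1,7,8} are disjoint, each induces a connected subgraph, and every pair is joined by at least one edge of G. Contracting each set to a single vertex therefore yields K_{4} as a minor, and since treewidth is minor-monotone, tw(G) ≥ tw(K_{4}) = 3. The upper and lower bounds meet at 3, so that is the treewidth.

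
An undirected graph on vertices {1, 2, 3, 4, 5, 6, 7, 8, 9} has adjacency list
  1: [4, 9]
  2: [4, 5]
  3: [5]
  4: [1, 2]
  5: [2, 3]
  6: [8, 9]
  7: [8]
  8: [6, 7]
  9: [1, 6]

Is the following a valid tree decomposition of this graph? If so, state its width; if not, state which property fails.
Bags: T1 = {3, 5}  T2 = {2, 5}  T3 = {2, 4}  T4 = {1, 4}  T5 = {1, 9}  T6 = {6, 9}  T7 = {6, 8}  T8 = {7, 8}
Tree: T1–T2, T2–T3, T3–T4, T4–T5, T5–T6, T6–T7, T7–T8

Yes; width 1.

Every vertex of G appears in some bag (union = {1, 2, 3, 4, 5, 6, 7, 8, 9}); every edge is covered by a bag; and for each vertex v the set of bags containing v is connected in the bag tree. The decomposition is therefore valid. The largest bag has 2 vertices, so the width is 1.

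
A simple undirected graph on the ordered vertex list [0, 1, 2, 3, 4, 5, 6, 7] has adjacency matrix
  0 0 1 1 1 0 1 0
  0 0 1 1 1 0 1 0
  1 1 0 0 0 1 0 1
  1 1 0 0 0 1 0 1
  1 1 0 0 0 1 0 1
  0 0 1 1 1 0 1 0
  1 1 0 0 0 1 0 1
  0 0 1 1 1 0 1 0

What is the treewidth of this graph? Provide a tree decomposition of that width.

Treewidth 4.
Bags: B1 = {2, 3, 4, 6, 7}  B2 = {1, 2, 3, 4, 6}  B3 = {0, 2, 3, 4, 6}  B4 = {2, 3, 4, 5, 6}
Tree: B1–B2, B2–B3, B3–B4

The largest bag has 5 vertices, giving width 4; this decomposition certifies tw(G) ≤ 4. For the lower bound: the 5 vertex sets {2,7}, {1,6}, {0,3}, {4}, {5} are disjoint, each induces a connected subgraph, and every pair is joined by at least one edge of G. Contracting each set to a single vertex therefore yields K_{5} as a minor, and since treewidth is minor-monotone, tw(G) ≥ tw(K_{5}) = 4. The upper and lower bounds meet at 4, so that is the treewidth.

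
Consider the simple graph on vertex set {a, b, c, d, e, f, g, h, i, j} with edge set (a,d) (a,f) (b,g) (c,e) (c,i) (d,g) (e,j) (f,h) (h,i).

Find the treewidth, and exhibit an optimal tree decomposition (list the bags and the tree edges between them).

Every bag has size at most 2, so the width is 2 − 1 = 1 and tw(G) ≤ 1. G has an edge, so its treewidth is at least 1. Therefore the treewidth is 1.

Treewidth 1.
One optimal decomposition is:
Bags: B1 = {e, j}  B2 = {c, e}  B3 = {c, i}  B4 = {h, i}  B5 = {f, h}  B6 = {a, f}  B7 = {a, d}  B8 = {d, g}  B9 = {b, g}
Tree: B1–B2, B2–B3, B3–B4, B4–B5, B5–B6, B6–B7, B7–B8, B8–B9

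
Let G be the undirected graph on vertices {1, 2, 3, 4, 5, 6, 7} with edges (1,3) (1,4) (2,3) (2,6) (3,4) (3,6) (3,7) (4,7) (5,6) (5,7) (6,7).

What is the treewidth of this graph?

A width-2 tree decomposition is:
Bags: B1 = {2, 3, 6}  B2 = {3, 6, 7}  B3 = {3, 4, 7}  B4 = {5, 6, 7}  B5 = {1, 3, 4}
Tree: B1–B2, B2–B3, B2–B4, B3–B5
Each bag holds 3 vertices, so the decomposition has width 2, which upper-bounds the treewidth. Conversely, {2, 3, 6} is a clique of size 3, and the vertices of any clique must share a bag in every tree decomposition; so some bag has ≥ 3 vertices and tw(G) ≥ 2. Combining the bounds, tw(G) = 2.

2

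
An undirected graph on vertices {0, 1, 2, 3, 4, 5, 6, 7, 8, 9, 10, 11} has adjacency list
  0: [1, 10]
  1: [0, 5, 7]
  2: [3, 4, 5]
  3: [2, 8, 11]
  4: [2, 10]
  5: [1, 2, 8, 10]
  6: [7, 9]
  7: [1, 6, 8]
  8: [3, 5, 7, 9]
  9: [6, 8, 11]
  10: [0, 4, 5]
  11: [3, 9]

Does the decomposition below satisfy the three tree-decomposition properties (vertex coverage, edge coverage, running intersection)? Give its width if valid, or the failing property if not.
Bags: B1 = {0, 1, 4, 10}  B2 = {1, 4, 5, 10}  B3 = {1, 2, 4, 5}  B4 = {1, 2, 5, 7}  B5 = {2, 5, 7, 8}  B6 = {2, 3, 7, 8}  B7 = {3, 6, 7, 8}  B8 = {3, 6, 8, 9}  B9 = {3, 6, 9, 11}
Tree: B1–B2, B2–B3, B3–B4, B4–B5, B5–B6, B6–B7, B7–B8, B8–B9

Yes; width 3.

Checking the three conditions: (i) the bags cover all of {0, 1, 2, 3, 4, 5, 6, 7, 8, 9, 10, 11}; (ii) for each edge, some bag contains both endpoints; (iii) the bags containing any fixed vertex form a subtree. All hold, so the decomposition is valid with width 4 − 1 = 3.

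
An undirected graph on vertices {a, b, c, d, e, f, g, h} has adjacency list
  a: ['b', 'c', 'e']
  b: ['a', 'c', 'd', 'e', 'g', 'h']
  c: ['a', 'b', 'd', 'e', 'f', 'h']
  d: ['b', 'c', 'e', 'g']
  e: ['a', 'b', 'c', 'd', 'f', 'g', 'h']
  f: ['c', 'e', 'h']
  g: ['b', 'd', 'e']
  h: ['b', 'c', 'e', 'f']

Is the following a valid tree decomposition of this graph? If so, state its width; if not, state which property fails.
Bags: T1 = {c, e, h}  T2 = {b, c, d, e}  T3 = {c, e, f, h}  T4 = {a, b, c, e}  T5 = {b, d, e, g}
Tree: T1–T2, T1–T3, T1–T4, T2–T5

No — edge (b,h) lies in no bag.

A tree decomposition must satisfy three properties: every vertex lies in some bag; for every edge, both endpoints lie together in some bag; and for every vertex, the bags containing it form a connected subtree. Here edge (b,h) lies in no bag, so the decomposition is invalid.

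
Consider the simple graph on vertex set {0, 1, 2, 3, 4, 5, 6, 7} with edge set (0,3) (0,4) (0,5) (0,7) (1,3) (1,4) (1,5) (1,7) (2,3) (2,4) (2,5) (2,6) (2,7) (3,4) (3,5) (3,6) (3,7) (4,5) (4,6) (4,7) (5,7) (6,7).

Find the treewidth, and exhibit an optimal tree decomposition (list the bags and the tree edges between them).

Every bag has size at most 5, so the width is 5 − 1 = 4 and tw(G) ≤ 4. For the lower bound, the 5 vertices {0, 3, 4, 5, 7} are pairwise adjacent, and any tree decomposition puts a clique entirely inside one bag — forcing width ≥ 4. Hence tw(G) = 4 exactly.

Treewidth 4.
One optimal decomposition is:
Bags: B1 = {0, 3, 4, 5, 7}  B2 = {2, 3, 4, 5, 7}  B3 = {2, 3, 4, 6, 7}  B4 = {1, 3, 4, 5, 7}
Tree: B1–B2, B2–B3, B1–B4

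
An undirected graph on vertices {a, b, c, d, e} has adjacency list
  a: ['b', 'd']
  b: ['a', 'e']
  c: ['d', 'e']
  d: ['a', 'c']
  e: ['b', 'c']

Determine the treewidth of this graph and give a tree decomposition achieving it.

Treewidth 2.
Bags: B1 = {a, b, e}  B2 = {a, d, e}  B3 = {c, d, e}
Tree: B1–B2, B2–B3

Every bag has size at most 3, so the width is 3 − 1 = 2 and tw(G) ≤ 2. Since e–b–a–d–c–e is a cycle in G, G is not acyclic. Forests are exactly the graphs of treewidth ≤ 1, so tw(G) ≥ 2. The upper and lower bounds meet at 2, so that is the treewidth.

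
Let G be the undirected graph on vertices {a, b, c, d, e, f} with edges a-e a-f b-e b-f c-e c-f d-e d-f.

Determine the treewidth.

2

A width-2 tree decomposition is:
Bags: B1 = {c, e, f}  B2 = {b, e, f}  B3 = {a, e, f}  B4 = {d, e, f}
Tree: B1–B2, B2–B3, B3–B4
The largest bag has 3 vertices, giving width 2; this decomposition certifies tw(G) ≤ 2. Since c–e–b–f–c is a cycle in G, G is not acyclic. Forests are exactly the graphs of treewidth ≤ 1, so tw(G) ≥ 2. Combining the bounds, tw(G) = 2.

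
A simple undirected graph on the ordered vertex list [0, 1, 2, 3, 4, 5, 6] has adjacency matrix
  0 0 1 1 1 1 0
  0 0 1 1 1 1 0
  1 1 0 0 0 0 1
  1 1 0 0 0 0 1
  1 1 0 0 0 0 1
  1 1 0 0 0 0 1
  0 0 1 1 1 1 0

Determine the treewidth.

3

A width-3 tree decomposition is:
Bags: B1 = {0, 1, 5, 6}  B2 = {0, 1, 3, 6}  B3 = {0, 1, 4, 6}  B4 = {0, 1, 2, 6}
Tree: B1–B2, B2–B3, B3–B4
Each bag holds 4 vertices, so the decomposition has width 3, which upper-bounds the treewidth. For the lower bound: the 4 vertex sets {0,5}, {1,3}, {6}, {4} are disjoint, each induces a connected subgraph, and every pair is joined by at least one edge of G. Contracting each set to a single vertex therefore yields K_{4} as a minor, and since treewidth is minor-monotone, tw(G) ≥ tw(K_{4}) = 3. Therefore the treewidth is 3.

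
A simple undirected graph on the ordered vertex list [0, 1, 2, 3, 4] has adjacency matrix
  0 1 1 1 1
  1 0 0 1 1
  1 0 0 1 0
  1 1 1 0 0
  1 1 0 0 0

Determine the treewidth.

A width-2 tree decomposition is:
Bags: B1 = {0, 2, 3}  B2 = {0, 1, 3}  B3 = {0, 1, 4}
Tree: B1–B2, B2–B3
The largest bag has 3 vertices, giving width 2; this decomposition certifies tw(G) ≤ 2. On the other hand G contains the 3-clique {0, 1, 3}. A clique must lie in a single bag of any decomposition, so no decomposition can have width below 2. Combining the bounds, tw(G) = 2.

2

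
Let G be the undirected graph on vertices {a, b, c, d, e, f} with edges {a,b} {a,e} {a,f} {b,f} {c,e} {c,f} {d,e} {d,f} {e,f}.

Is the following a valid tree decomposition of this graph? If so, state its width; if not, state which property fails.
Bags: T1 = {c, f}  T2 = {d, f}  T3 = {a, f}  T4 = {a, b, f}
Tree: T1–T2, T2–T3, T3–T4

No — vertex e appears in no bag.

A tree decomposition must satisfy three properties: every vertex lies in some bag; for every edge, both endpoints lie together in some bag; and for every vertex, the bags containing it form a connected subtree. Here vertex e appears in no bag, so the decomposition is invalid.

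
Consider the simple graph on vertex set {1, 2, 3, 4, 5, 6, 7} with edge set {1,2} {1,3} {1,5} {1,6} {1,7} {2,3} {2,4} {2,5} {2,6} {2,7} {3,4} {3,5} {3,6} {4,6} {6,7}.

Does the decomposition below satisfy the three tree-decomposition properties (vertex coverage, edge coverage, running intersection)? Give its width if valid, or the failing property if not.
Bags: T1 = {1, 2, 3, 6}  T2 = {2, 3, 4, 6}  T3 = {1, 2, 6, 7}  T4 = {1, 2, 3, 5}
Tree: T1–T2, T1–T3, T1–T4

Yes; width 3.

Every vertex of G appears in some bag (union = {1, 2, 3, 4, 5, 6, 7}); every edge is covered by a bag; and for each vertex v the set of bags containing v is connected in the bag tree. The decomposition is therefore valid. The largest bag has 4 vertices, so the width is 3.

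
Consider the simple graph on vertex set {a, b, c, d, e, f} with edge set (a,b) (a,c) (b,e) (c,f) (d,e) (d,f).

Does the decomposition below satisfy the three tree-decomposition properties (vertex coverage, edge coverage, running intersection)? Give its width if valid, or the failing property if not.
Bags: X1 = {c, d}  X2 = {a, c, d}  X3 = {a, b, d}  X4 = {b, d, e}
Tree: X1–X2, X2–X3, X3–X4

A tree decomposition must satisfy three properties: every vertex lies in some bag; for every edge, both endpoints lie together in some bag; and for every vertex, the bags containing it form a connected subtree. Here vertex f appears in no bag, so the decomposition is invalid.

No — vertex f appears in no bag.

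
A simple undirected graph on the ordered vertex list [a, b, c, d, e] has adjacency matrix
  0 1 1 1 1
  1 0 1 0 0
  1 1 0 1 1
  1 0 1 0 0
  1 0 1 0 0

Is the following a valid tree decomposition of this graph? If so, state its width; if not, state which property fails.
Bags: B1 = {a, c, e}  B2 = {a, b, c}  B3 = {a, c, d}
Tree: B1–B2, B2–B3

Yes; width 2.

Checking the three conditions: (i) the bags cover all of {a, b, c, d, e}; (ii) for each edge, some bag contains both endpoints; (iii) the bags containing any fixed vertex form a subtree. All hold, so the decomposition is valid with width 3 − 1 = 2.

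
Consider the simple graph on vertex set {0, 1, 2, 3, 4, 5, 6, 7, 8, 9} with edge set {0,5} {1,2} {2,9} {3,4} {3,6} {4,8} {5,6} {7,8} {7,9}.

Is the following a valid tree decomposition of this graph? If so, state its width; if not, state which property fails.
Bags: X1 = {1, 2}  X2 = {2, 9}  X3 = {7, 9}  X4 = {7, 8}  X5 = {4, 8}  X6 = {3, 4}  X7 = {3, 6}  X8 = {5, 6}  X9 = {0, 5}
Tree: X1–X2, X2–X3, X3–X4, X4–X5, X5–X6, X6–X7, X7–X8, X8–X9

Every vertex of G appears in some bag (union = {0, 1, 2, 3, 4, 5, 6, 7, 8, 9}); every edge is covered by a bag; and for each vertex v the set of bags containing v is connected in the bag tree. The decomposition is therefore valid. The largest bag has 2 vertices, so the width is 1.

Yes; width 1.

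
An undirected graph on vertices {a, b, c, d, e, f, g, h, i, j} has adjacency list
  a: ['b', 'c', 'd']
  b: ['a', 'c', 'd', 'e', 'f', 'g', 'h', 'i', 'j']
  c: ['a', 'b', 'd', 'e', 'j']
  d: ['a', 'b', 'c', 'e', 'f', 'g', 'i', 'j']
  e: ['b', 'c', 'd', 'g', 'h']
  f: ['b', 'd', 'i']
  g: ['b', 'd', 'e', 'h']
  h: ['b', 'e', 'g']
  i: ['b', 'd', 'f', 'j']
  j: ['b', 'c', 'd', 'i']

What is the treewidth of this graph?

A width-3 tree decomposition is:
Bags: B1 = {b, d, e, g}  B2 = {b, c, d, e}  B3 = {b, c, d, j}  B4 = {b, d, i, j}  B5 = {a, b, c, d}  B6 = {b, e, g, h}  B7 = {b, d, f, i}
Tree: B1–B2, B2–B3, B3–B4, B3–B5, B1–B6, B4–B7
Every bag has size at most 4, so the width is 4 − 1 = 3 and tw(G) ≤ 3. On the other hand G contains the 4-clique {b, d, e, g}. A clique must lie in a single bag of any decomposition, so no decomposition can have width below 3. Combining the bounds, tw(G) = 3.

3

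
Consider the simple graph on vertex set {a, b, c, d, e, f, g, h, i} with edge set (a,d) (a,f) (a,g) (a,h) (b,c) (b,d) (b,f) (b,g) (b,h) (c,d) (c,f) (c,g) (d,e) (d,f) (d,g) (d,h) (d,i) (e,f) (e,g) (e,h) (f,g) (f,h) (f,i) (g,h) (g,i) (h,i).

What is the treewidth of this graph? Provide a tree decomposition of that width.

The largest bag has 5 vertices, giving width 4; this decomposition certifies tw(G) ≤ 4. For the lower bound, the 5 vertices {d, e, f, g, h} are pairwise adjacent, and any tree decomposition puts a clique entirely inside one bag — forcing width ≥ 4. Combining the bounds, tw(G) = 4.

Treewidth 4.
One such decomposition:
Bags: B1 = {d, e, f, g, h}  B2 = {b, d, f, g, h}  B3 = {b, c, d, f, g}  B4 = {a, d, f, g, h}  B5 = {d, f, g, h, i}
Tree: B1–B2, B2–B3, B2–B4, B4–B5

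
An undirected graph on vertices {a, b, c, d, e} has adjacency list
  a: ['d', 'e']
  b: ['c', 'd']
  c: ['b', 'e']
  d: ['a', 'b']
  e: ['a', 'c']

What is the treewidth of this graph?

2

A width-2 tree decomposition is:
Bags: B1 = {b, c, e}  B2 = {a, b, e}  B3 = {a, b, d}
Tree: B1–B2, B2–B3
The largest bag has 3 vertices, giving width 2; this decomposition certifies tw(G) ≤ 2. Since b–c–e–a–d–b is a cycle in G, G is not acyclic. Forests are exactly the graphs of treewidth ≤ 1, so tw(G) ≥ 2. The upper and lower bounds meet at 2, so that is the treewidth.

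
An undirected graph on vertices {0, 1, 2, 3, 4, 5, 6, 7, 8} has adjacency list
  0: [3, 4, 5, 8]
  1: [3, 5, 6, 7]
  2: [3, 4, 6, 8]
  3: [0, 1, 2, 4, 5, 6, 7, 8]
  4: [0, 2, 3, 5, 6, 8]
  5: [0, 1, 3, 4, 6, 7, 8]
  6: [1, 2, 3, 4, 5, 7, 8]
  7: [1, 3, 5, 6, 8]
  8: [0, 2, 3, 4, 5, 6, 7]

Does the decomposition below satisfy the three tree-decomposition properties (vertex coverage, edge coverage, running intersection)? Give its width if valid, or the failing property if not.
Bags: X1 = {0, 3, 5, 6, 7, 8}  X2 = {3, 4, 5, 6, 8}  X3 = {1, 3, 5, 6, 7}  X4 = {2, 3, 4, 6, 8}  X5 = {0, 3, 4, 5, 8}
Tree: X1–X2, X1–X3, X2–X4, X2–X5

No — bags containing vertex 0 are not connected in the tree.

A tree decomposition must satisfy three properties: every vertex lies in some bag; for every edge, both endpoints lie together in some bag; and for every vertex, the bags containing it form a connected subtree. Here bags containing vertex 0 are not connected in the tree, so the decomposition is invalid.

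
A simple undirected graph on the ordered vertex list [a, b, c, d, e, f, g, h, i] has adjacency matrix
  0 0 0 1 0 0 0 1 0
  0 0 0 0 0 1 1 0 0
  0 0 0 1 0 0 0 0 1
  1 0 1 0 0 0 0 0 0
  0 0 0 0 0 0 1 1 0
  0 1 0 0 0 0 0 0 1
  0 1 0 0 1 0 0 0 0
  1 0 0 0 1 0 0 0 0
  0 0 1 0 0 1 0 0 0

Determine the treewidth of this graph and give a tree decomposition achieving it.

The largest bag has 3 vertices, giving width 2; this decomposition certifies tw(G) ≤ 2. Since i–f–b–g–e–h–a–d–c–i is a cycle in G, G is not acyclic. Forests are exactly the graphs of treewidth ≤ 1, so tw(G) ≥ 2. Combining the bounds, tw(G) = 2.

Treewidth 2.
Bags: B1 = {b, f, i}  B2 = {b, g, i}  B3 = {e, g, i}  B4 = {e, h, i}  B5 = {a, h, i}  B6 = {a, d, i}  B7 = {c, d, i}
Tree: B1–B2, B2–B3, B3–B4, B4–B5, B5–B6, B6–B7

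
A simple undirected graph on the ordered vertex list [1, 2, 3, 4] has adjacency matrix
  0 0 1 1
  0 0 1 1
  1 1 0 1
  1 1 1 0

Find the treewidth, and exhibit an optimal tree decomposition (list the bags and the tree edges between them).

Each bag holds 3 vertices, so the decomposition has width 2, which upper-bounds the treewidth. For the lower bound, the 3 vertices {1, 3, 4} are pairwise adjacent, and any tree decomposition puts a clique entirely inside one bag — forcing width ≥ 2. Hence tw(G) = 2 exactly.

Treewidth 2.
One optimal decomposition is:
Bags: B1 = {2, 3, 4}  B2 = {1, 3, 4}
Tree: B1–B2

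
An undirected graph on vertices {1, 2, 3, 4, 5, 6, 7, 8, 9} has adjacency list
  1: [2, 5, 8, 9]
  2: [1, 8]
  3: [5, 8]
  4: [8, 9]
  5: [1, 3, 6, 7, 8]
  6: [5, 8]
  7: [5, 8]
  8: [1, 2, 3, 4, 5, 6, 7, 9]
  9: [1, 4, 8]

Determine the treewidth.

2

A width-2 tree decomposition is:
Bags: B1 = {4, 8, 9}  B2 = {1, 8, 9}  B3 = {1, 5, 8}  B4 = {5, 7, 8}  B5 = {5, 6, 8}  B6 = {3, 5, 8}  B7 = {1, 2, 8}
Tree: B1–B2, B2–B3, B3–B4, B3–B5, B5–B6, B2–B7
The largest bag has 3 vertices, giving width 2; this decomposition certifies tw(G) ≤ 2. Conversely, {1, 8, 9} is a clique of size 3, and the vertices of any clique must share a bag in every tree decomposition; so some bag has ≥ 3 vertices and tw(G) ≥ 2. Combining the bounds, tw(G) = 2.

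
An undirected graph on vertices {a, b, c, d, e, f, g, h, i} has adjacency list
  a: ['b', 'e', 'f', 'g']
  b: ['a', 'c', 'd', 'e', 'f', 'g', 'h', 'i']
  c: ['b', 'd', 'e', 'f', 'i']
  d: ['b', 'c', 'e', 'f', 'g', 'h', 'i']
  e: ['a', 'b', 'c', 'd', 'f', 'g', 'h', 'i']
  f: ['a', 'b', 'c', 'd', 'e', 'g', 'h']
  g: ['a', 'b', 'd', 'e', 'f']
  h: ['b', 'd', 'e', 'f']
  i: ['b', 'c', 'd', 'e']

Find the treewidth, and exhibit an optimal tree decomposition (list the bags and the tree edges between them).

Every bag has size at most 5, so the width is 5 − 1 = 4 and tw(G) ≤ 4. On the other hand G contains the 5-clique {b, d, e, f, g}. A clique must lie in a single bag of any decomposition, so no decomposition can have width below 4. Combining the bounds, tw(G) = 4.

Treewidth 4.
One such decomposition:
Bags: B1 = {b, d, e, f, h}  B2 = {b, d, e, f, g}  B3 = {b, c, d, e, f}  B4 = {a, b, e, f, g}  B5 = {b, c, d, e, i}
Tree: B1–B2, B1–B3, B2–B4, B3–B5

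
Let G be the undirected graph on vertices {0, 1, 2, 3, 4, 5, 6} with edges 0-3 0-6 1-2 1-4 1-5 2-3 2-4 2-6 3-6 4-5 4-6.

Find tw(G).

A width-2 tree decomposition is:
Bags: B1 = {2, 4, 6}  B2 = {1, 2, 4}  B3 = {2, 3, 6}  B4 = {1, 4, 5}  B5 = {0, 3, 6}
Tree: B1–B2, B1–B3, B2–B4, B3–B5
The largest bag has 3 vertices, giving width 2; this decomposition certifies tw(G) ≤ 2. On the other hand G contains the 3-clique {0, 3, 6}. A clique must lie in a single bag of any decomposition, so no decomposition can have width below 2. Hence tw(G) = 2 exactly.

2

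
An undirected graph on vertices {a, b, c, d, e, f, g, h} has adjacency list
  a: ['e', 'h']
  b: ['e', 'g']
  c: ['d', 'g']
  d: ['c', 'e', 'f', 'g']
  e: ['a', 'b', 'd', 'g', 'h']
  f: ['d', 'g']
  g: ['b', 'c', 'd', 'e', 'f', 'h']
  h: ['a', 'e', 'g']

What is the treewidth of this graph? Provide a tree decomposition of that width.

The largest bag has 3 vertices, giving width 2; this decomposition certifies tw(G) ≤ 2. Conversely, {d, e, g} is a clique of size 3, and the vertices of any clique must share a bag in every tree decomposition; so some bag has ≥ 3 vertices and tw(G) ≥ 2. Combining the bounds, tw(G) = 2.

Treewidth 2.
Bags: B1 = {e, g, h}  B2 = {d, e, g}  B3 = {b, e, g}  B4 = {c, d, g}  B5 = {d, f, g}  B6 = {a, e, h}
Tree: B1–B2, B1–B3, B2–B4, B4–B5, B1–B6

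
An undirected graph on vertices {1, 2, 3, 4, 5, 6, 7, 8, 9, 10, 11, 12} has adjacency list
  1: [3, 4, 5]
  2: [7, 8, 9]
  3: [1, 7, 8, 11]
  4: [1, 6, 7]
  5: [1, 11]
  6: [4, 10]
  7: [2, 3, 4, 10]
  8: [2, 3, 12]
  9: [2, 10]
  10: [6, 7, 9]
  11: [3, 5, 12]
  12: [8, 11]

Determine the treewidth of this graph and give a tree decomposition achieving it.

Treewidth 3.
One such decomposition:
Bags: B1 = {1, 5, 11, 12}  B2 = {1, 3, 11, 12}  B3 = {1, 3, 8, 12}  B4 = {1, 3, 4, 8}  B5 = {3, 4, 7, 8}  B6 = {2, 4, 7, 8}  B7 = {2, 4, 6, 7}  B8 = {2, 6, 7, 10}  B9 = {2, 6, 9, 10}
Tree: B1–B2, B2–B3, B3–B4, B4–B5, B5–B6, B6–B7, B7–B8, B8–B9

The largest bag has 4 vertices, giving width 3; this decomposition certifies tw(G) ≤ 3. For the lower bound: the 4 vertex sets {5,11,12}, {1}, {3}, {2,4,7,8} are disjoint, each induces a connected subgraph, and every pair is joined by at least one edge of G. Contracting each set to a single vertex therefore yields K_{4} as a minor, and since treewidth is minor-monotone, tw(G) ≥ tw(K_{4}) = 3. Therefore the treewidth is 3.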